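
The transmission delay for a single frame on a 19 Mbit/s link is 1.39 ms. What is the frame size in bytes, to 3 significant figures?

3300 bytes

L = R × t_tx = 19000000 b/s × 0.00139 s = 26410 bits.
In bytes: 26410 / 8 = 3300 bytes.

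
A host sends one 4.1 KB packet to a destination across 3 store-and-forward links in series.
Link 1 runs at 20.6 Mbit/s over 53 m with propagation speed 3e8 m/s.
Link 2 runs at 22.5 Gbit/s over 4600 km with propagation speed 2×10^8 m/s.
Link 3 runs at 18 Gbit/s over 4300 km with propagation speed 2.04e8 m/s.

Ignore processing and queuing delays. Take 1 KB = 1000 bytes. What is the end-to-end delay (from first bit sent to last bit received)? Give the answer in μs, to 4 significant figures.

L = 32800 bits.
Transmission delays (L/R per hop): 1592.23, 1.45778, 1.82222 μs; sum = 1595.51 μs.
Propagation delays (d/s per hop): 0.176667, 23000, 21078.4 μs; sum = 44078.6 μs.
End-to-end = 45670 μs.

45670 μs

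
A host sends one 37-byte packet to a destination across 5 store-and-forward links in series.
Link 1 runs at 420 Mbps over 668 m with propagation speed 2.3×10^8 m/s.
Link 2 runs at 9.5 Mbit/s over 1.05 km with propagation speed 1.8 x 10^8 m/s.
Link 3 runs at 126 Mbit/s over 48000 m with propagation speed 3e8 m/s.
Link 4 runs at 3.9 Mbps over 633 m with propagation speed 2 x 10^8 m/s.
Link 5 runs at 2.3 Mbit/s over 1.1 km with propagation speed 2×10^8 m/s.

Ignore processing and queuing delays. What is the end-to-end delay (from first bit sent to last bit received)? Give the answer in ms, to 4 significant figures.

L = 37 × 8 = 296 bits.
Transmission delays (L/R per hop): 0.000704762, 0.0311579, 0.00234921, 0.0758974, 0.128696 ms; sum = 0.238805 ms.
Propagation delays (d/s per hop): 0.00290435, 0.00583333, 0.16, 0.003165, 0.0055 ms; sum = 0.177403 ms.
End-to-end = 0.4162 ms.

0.4162 ms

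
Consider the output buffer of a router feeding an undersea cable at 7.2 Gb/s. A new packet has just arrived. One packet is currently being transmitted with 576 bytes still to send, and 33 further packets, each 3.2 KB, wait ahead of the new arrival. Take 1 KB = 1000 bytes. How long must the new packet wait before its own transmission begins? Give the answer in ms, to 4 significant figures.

Each queued packet: L/R = 25600/7200000000 = 0.00355556 ms.
33 queued → 0.117333 ms.
Plus remaining 4608 bits of current packet: 0.00064 ms.
Queuing delay = 0.1180 ms.

0.1180 ms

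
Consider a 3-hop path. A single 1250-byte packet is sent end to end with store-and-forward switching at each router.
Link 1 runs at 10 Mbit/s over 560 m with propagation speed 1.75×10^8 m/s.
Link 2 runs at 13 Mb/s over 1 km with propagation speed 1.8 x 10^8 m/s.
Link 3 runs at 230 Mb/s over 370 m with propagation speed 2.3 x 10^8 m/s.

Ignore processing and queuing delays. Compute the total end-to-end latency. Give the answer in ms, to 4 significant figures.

1.823 ms

L = 1250 × 8 = 10000 bits.
Transmission delays (L/R per hop): 1, 0.769231, 0.0434783 ms; sum = 1.81271 ms.
Propagation delays (d/s per hop): 0.0032, 0.00555556, 0.0016087 ms; sum = 0.0103643 ms.
End-to-end = 1.823 ms.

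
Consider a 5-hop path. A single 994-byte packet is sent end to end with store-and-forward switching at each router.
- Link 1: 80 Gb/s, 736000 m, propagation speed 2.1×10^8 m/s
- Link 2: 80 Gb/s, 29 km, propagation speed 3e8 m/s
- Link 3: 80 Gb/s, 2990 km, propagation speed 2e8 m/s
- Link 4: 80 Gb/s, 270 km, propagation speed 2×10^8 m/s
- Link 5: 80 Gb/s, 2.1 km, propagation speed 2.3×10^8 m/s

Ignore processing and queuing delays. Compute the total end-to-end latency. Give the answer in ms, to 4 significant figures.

19.91 ms

L = 994 × 8 = 7952 bits.
Transmission delay per hop = L/R = 7952/80000000000 = 9.94e-05 ms; 5 hops → 0.000497 ms.
Propagation delays (d/s per hop): 3.50476, 0.0966667, 14.95, 1.35, 0.00913043 ms; sum = 19.9106 ms.
End-to-end = 19.91 ms.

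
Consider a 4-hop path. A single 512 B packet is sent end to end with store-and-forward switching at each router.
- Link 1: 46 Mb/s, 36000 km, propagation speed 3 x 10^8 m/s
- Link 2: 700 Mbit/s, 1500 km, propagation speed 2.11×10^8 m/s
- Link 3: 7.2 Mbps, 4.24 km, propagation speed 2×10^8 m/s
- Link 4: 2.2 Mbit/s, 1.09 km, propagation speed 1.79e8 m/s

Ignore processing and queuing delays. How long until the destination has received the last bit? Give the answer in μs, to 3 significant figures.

130000 μs

L = 512 × 8 = 4096 bits.
Transmission delays (L/R per hop): 89.0435, 5.85143, 568.889, 1861.82 μs; sum = 2525.6 μs.
Propagation delays (d/s per hop): 120000, 7109, 21.2, 6.08939 μs; sum = 127136 μs.
End-to-end = 130000 μs.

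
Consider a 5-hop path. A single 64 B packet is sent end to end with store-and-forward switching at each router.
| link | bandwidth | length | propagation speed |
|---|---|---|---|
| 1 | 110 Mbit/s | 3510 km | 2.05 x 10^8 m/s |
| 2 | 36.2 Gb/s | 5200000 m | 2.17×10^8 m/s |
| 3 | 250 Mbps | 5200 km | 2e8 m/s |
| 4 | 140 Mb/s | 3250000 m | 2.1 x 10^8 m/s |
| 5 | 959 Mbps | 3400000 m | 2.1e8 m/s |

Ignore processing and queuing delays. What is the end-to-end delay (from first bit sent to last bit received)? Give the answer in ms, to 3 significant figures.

L = 64 × 8 = 512 bits.
Transmission delays (L/R per hop): 0.00465455, 1.41436e-05, 0.002048, 0.00365714, 0.000533889 ms; sum = 0.0109077 ms.
Propagation delays (d/s per hop): 17.122, 23.9631, 26, 15.4762, 16.1905 ms; sum = 98.7518 ms.
End-to-end = 98.8 ms.

98.8 ms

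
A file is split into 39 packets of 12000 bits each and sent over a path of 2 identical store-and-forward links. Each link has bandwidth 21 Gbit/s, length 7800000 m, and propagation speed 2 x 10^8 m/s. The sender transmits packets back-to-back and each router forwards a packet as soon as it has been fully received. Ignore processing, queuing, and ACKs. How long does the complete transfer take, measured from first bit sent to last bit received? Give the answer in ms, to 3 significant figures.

78.0 ms

Per-hop transmission t_tx = L/R = 12000/21000000000 = 0.000571429 ms.
Per-hop propagation t_prop = 7800000/200000000 = 39 ms.
Pipeline fill: first packet needs 2·t_tx to clear all hops; remaining 38 packets each add one t_tx.
Total = (2+39-1)·t_tx + 2·t_prop = 40·0.000571429 + 2·39 = 78.0 ms.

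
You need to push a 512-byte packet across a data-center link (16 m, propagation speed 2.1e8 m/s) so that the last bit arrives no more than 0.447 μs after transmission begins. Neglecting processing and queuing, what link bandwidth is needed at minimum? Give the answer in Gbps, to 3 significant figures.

L = 4096 bits.
Propagation delay = 16 / 210000000 = 0.0761905 μs.
Transmission budget = 0.447 − 0.0761905 = 0.37081 μs.
R ≥ L / t_tx = 4096 bits / 3.7081e-07 s = 11.0 Gbps.

11.0 Gbps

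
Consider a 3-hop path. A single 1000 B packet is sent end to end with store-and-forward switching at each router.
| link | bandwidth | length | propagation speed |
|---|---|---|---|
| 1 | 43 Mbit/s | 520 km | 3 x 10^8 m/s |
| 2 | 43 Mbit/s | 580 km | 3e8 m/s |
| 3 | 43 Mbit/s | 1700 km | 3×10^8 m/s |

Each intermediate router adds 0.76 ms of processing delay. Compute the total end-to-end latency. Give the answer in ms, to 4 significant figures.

11.41 ms

L = 1000 × 8 = 8000 bits.
Transmission delay per hop = L/R = 8000/43000000 = 0.186047 ms; 3 hops → 0.55814 ms.
Propagation delays (d/s per hop): 1.73333, 1.93333, 5.66667 ms; sum = 9.33333 ms.
Processing at 2 router(s): 2 × 0.76 ms = 1.52 ms.
End-to-end = 11.41 ms.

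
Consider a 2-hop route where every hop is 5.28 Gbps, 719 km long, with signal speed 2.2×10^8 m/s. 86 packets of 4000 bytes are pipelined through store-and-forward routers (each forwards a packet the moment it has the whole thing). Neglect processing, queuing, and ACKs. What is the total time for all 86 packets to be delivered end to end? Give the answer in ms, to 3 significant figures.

Per-hop transmission t_tx = L/R = 32000/5280000000 = 0.00606061 ms.
Per-hop propagation t_prop = 719000/2.2e+08 = 3.26818 ms.
Pipeline fill: first packet needs 2·t_tx to clear all hops; remaining 85 packets each add one t_tx.
Total = (2+86-1)·t_tx + 2·t_prop = 87·0.00606061 + 2·3.26818 = 7.06 ms.

7.06 ms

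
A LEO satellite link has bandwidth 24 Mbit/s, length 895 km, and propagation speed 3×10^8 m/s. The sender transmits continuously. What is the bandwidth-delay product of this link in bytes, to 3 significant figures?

Propagation delay = 895000 / 300000000 = 0.00298333 s.
BDP = R × t_prop = 24000000 × 0.00298333 = 71600 bits.
In bytes: 71600/8 = 8950 bytes.

8950 bytes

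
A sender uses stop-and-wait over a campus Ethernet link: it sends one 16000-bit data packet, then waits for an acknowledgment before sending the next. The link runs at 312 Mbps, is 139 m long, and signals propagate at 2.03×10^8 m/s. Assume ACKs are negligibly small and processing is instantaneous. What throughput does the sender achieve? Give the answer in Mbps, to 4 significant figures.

t_tx = L/R = 16000/312000000 = 5.12821e-05 s.
t_prop = 139/2.03e+08 = 6.84729e-07 s; RTT = 1.36946e-06 s.
Cycle = t_tx + RTT = 5.26515e-05 s.
Throughput = L / cycle = 16000 / 5.26515e-05 = 303.9 Mbps.

303.9 Mbps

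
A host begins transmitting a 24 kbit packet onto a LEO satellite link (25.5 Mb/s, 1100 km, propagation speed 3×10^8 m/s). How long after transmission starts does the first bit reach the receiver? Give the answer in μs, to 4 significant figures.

3667 μs

First bit experiences only propagation delay: d/s = 1100000/300000000 = 3667 μs.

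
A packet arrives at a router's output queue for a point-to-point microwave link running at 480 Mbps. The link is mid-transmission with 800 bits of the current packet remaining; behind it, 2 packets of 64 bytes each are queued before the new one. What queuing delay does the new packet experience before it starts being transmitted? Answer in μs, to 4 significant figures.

3.800 μs

Each queued packet: L/R = 512/480000000 = 1.06667 μs.
2 queued → 2.13333 μs.
Plus remaining 800 bits of current packet: 1.66667 μs.
Queuing delay = 3.800 μs.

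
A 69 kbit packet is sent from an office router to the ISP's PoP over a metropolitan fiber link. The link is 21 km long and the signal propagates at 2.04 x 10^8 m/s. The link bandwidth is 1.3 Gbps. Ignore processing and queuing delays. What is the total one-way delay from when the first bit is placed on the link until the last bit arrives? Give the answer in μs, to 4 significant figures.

L = 69000 bits.
Transmission delay = L/R = 69000 / 1300000000 = 53.0769 μs.
Propagation delay = d/s = 21000 m / 204000000 m/s = 102.941 μs.
Total = 156.0 μs.

156.0 μs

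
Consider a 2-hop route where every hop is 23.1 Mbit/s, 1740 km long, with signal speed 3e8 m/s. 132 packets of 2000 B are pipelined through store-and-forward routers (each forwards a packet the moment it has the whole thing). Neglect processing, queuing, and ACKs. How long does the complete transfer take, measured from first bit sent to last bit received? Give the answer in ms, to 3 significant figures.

Per-hop transmission t_tx = L/R = 16000/23100000 = 0.692641 ms.
Per-hop propagation t_prop = 1740000/300000000 = 5.8 ms.
Pipeline fill: first packet needs 2·t_tx to clear all hops; remaining 131 packets each add one t_tx.
Total = (2+132-1)·t_tx + 2·t_prop = 133·0.692641 + 2·5.8 = 104 ms.

104 ms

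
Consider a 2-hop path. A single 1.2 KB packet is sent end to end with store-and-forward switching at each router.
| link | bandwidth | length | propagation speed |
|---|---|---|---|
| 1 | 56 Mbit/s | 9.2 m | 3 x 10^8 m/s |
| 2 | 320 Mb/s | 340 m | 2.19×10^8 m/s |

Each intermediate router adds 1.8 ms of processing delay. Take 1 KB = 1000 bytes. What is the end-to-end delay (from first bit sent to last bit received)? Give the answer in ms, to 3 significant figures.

2.00 ms

L = 9600 bits.
Transmission delays (L/R per hop): 0.171429, 0.03 ms; sum = 0.201429 ms.
Propagation delays (d/s per hop): 3.06667e-05, 0.00155251 ms; sum = 0.00158318 ms.
Processing at 1 router(s): 1 × 1.8 ms = 1.8 ms.
End-to-end = 2.00 ms.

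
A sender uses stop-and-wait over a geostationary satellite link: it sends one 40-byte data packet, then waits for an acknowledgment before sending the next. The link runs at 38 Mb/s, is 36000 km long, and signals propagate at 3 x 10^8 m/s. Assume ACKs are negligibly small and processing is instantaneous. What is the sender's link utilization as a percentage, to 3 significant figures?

t_tx = L/R = 320/38000000 = 8.42105e-06 s.
t_prop = 36000000/300000000 = 0.12 s; RTT = 0.24 s.
Cycle = t_tx + RTT = 0.240008 s.
Utilization = t_tx / cycle = 8.42105e-06/0.240008 = 0.00351 %.

0.00351 %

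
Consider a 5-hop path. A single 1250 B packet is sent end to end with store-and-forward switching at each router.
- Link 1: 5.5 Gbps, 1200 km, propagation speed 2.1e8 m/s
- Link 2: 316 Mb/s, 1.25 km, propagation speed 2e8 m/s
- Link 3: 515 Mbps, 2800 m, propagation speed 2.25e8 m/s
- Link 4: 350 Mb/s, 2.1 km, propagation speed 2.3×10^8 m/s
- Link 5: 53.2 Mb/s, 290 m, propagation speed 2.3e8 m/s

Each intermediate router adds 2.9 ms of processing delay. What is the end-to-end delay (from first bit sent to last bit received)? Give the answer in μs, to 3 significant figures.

17600 μs

L = 1250 × 8 = 10000 bits.
Transmission delays (L/R per hop): 1.81818, 31.6456, 19.4175, 28.5714, 187.97 μs; sum = 269.423 μs.
Propagation delays (d/s per hop): 5714.29, 6.25, 12.4444, 9.13043, 1.26087 μs; sum = 5743.37 μs.
Processing at 4 router(s): 4 × 2.9 ms = 11600 μs.
End-to-end = 17600 μs.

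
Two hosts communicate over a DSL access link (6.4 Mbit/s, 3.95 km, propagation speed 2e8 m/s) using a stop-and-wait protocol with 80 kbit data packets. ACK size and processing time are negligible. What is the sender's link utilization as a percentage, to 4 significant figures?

99.68 %

t_tx = L/R = 80000/6400000 = 0.0125 s.
t_prop = 3950/200000000 = 1.975e-05 s; RTT = 3.95e-05 s.
Cycle = t_tx + RTT = 0.0125395 s.
Utilization = t_tx / cycle = 0.0125/0.0125395 = 99.68 %.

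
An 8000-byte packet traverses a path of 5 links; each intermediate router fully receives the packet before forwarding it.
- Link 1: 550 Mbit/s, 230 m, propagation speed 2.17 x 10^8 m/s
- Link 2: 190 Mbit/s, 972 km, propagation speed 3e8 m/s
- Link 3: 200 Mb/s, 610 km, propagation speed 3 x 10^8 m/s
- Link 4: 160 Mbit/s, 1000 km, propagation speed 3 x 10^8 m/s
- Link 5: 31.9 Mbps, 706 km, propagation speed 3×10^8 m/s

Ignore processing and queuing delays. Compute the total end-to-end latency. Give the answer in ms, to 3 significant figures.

L = 8000 × 8 = 64000 bits.
Transmission delays (L/R per hop): 0.116364, 0.336842, 0.32, 0.4, 2.00627 ms; sum = 3.17948 ms.
Propagation delays (d/s per hop): 0.00105991, 3.24, 2.03333, 3.33333, 2.35333 ms; sum = 10.9611 ms.
End-to-end = 14.1 ms.

14.1 ms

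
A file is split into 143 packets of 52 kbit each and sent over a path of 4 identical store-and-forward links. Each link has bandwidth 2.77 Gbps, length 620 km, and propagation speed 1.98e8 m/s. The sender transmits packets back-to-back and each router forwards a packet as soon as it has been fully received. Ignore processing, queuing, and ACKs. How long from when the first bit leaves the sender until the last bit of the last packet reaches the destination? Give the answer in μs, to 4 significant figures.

Per-hop transmission t_tx = L/R = 52000/2770000000 = 18.7726 μs.
Per-hop propagation t_prop = 620000/198000000 = 3131.31 μs.
Pipeline fill: first packet needs 4·t_tx to clear all hops; remaining 142 packets each add one t_tx.
Total = (4+143-1)·t_tx + 4·t_prop = 146·18.7726 + 4·3131.31 = 15270 μs.

15270 μs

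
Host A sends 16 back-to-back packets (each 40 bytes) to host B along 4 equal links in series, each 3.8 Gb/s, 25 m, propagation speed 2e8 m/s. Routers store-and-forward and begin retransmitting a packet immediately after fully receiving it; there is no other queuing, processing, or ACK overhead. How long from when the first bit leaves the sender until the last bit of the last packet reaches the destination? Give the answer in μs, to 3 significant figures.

2.10 μs

Per-hop transmission t_tx = L/R = 320/3800000000 = 0.0842105 μs.
Per-hop propagation t_prop = 25/200000000 = 0.125 μs.
Pipeline fill: first packet needs 4·t_tx to clear all hops; remaining 15 packets each add one t_tx.
Total = (4+16-1)·t_tx + 4·t_prop = 19·0.0842105 + 4·0.125 = 2.10 μs.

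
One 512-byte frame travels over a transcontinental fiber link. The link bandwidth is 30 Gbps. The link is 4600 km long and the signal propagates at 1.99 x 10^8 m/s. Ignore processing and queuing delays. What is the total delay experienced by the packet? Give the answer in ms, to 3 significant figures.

23.1 ms

L = 512 × 8 = 4096 bits.
Transmission delay = L/R = 4096 / 30000000000 = 0.000136533 ms.
Propagation delay = d/s = 4600000 m / 199000000 m/s = 23.1156 ms.
Total = 23.1 ms.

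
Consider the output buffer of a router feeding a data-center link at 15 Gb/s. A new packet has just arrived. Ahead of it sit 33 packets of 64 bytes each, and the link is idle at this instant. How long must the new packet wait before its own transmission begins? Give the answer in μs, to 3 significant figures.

Each queued packet: L/R = 512/15000000000 = 0.0341333 μs.
33 queued → 1.1264 μs.
Queuing delay = 1.13 μs.

1.13 μs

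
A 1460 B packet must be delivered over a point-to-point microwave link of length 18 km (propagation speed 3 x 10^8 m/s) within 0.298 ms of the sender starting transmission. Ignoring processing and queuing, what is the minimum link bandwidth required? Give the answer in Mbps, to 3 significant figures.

49.1 Mbps

L = 11680 bits.
Propagation delay = 18000 / 300000000 = 0.06 ms.
Transmission budget = 0.298 − 0.06 = 0.238 ms.
R ≥ L / t_tx = 11680 bits / 0.000238 s = 49.1 Mbps.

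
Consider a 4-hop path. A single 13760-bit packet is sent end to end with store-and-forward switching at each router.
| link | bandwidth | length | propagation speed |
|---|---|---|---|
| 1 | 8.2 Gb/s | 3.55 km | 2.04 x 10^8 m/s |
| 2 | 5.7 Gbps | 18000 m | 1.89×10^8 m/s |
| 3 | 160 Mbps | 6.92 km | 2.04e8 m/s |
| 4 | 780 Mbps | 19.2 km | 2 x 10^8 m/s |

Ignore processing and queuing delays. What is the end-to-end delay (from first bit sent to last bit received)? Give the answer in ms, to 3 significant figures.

0.350 ms

Transmission delays (L/R per hop): 0.00167805, 0.00241404, 0.086, 0.017641 ms; sum = 0.107733 ms.
Propagation delays (d/s per hop): 0.017402, 0.0952381, 0.0339216, 0.096 ms; sum = 0.242562 ms.
End-to-end = 0.350 ms.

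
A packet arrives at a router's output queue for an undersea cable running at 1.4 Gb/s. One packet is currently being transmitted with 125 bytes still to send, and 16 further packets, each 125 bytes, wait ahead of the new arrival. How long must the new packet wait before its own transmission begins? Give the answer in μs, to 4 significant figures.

12.14 μs

Each queued packet: L/R = 1000/1400000000 = 0.714286 μs.
16 queued → 11.4286 μs.
Plus remaining 1000 bits of current packet: 0.714286 μs.
Queuing delay = 12.14 μs.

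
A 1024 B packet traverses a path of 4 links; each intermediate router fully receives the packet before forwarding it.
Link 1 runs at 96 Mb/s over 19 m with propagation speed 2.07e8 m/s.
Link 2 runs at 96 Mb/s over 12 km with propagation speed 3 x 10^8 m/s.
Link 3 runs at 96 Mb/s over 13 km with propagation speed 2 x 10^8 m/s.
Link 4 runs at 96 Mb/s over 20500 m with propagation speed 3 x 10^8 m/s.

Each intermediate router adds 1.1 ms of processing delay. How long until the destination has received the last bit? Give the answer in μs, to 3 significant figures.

L = 1024 × 8 = 8192 bits.
Transmission delay per hop = L/R = 8192/96000000 = 85.3333 μs; 4 hops → 341.333 μs.
Propagation delays (d/s per hop): 0.0917874, 40, 65, 68.3333 μs; sum = 173.425 μs.
Processing at 3 router(s): 3 × 1.1 ms = 3300 μs.
End-to-end = 3810 μs.

3810 μs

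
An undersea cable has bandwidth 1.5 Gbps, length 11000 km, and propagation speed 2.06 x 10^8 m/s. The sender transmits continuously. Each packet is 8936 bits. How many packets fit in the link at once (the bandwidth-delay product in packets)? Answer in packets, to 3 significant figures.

8960 packets

Propagation delay = 11000000 / 206000000 = 0.0533981 s.
BDP = R × t_prop = 1500000000 × 0.0533981 = 80097100 bits.
In packets of 8936 bits: 8960 packets.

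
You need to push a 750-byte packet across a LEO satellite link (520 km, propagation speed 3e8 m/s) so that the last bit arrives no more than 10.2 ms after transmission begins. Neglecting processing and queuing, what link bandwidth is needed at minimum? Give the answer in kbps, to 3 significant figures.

709 kbps

L = 6000 bits.
Propagation delay = 520000 / 300000000 = 1.73333 ms.
Transmission budget = 10.2 − 1.73333 = 8.46667 ms.
R ≥ L / t_tx = 6000 bits / 0.00846667 s = 709 kbps.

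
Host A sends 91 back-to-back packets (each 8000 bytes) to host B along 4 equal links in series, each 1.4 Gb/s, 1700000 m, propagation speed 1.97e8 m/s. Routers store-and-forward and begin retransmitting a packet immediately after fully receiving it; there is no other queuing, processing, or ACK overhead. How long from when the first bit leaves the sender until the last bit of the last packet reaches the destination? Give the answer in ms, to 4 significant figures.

38.81 ms

Per-hop transmission t_tx = L/R = 64000/1400000000 = 0.0457143 ms.
Per-hop propagation t_prop = 1700000/197000000 = 8.62944 ms.
Pipeline fill: first packet needs 4·t_tx to clear all hops; remaining 90 packets each add one t_tx.
Total = (4+91-1)·t_tx + 4·t_prop = 94·0.0457143 + 4·8.62944 = 38.81 ms.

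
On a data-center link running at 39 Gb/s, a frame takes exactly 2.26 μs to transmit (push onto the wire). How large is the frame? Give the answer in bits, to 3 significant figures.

88100 bits

L = R × t_tx = 39000000000 b/s × 2.26e-06 s = 88140 bits.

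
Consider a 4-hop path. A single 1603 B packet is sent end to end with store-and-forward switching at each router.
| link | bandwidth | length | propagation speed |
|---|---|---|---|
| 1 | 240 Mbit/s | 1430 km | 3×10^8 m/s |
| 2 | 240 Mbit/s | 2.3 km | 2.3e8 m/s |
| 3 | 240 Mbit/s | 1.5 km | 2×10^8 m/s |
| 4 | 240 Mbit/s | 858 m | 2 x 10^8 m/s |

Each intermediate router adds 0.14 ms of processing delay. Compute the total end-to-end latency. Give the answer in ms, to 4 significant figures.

L = 1603 × 8 = 12824 bits.
Transmission delay per hop = L/R = 12824/240000000 = 0.0534333 ms; 4 hops → 0.213733 ms.
Propagation delays (d/s per hop): 4.76667, 0.01, 0.0075, 0.00429 ms; sum = 4.78846 ms.
Processing at 3 router(s): 3 × 0.14 ms = 0.42 ms.
End-to-end = 5.422 ms.

5.422 ms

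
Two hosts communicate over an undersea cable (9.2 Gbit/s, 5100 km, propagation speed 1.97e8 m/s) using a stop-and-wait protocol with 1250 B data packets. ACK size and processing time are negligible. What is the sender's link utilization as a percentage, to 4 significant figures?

t_tx = L/R = 10000/9200000000 = 1.08696e-06 s.
t_prop = 5100000/197000000 = 0.0258883 s; RTT = 0.0517766 s.
Cycle = t_tx + RTT = 0.0517777 s.
Utilization = t_tx / cycle = 1.08696e-06/0.0517777 = 0.002099 %.

0.002099 %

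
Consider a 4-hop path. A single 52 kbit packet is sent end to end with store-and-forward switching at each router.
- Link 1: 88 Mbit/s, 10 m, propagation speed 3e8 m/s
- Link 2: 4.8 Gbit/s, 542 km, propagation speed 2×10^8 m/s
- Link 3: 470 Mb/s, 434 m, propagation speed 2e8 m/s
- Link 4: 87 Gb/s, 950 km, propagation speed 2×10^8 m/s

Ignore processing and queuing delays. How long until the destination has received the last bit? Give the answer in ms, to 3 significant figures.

L = 52000 bits.
Transmission delays (L/R per hop): 0.590909, 0.0108333, 0.110638, 0.000597701 ms; sum = 0.712978 ms.
Propagation delays (d/s per hop): 3.33333e-05, 2.71, 0.00217, 4.75 ms; sum = 7.4622 ms.
End-to-end = 8.18 ms.

8.18 ms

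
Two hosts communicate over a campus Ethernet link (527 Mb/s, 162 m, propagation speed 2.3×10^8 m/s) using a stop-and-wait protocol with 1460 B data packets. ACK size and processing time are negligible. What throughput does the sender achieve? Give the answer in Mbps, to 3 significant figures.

t_tx = L/R = 11680/527000000 = 2.21632e-05 s.
t_prop = 162/2.3e+08 = 7.04348e-07 s; RTT = 1.4087e-06 s.
Cycle = t_tx + RTT = 2.35719e-05 s.
Throughput = L / cycle = 11680 / 2.35719e-05 = 496 Mbps.

496 Mbps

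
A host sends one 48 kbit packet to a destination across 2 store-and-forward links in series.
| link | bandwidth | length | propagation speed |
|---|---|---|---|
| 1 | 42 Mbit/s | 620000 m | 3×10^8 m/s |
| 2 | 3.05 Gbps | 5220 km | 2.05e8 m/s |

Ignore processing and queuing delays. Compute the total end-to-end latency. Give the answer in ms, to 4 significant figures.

28.69 ms

L = 48000 bits.
Transmission delays (L/R per hop): 1.14286, 0.0157377 ms; sum = 1.15859 ms.
Propagation delays (d/s per hop): 2.06667, 25.4634 ms; sum = 27.5301 ms.
End-to-end = 28.69 ms.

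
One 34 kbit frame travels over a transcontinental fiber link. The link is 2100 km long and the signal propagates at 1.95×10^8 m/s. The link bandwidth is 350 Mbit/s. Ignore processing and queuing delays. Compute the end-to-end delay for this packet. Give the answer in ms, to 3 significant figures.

10.9 ms

L = 34000 bits.
Transmission delay = L/R = 34000 / 350000000 = 0.0971429 ms.
Propagation delay = d/s = 2100000 m / 195000000 m/s = 10.7692 ms.
Total = 10.9 ms.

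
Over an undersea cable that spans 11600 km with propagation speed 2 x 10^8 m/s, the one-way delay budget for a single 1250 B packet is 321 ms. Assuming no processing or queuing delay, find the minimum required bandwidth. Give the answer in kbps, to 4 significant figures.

38.02 kbps

L = 10000 bits.
Propagation delay = 11600000 / 200000000 = 58 ms.
Transmission budget = 321 − 58 = 263 ms.
R ≥ L / t_tx = 10000 bits / 0.263 s = 38.02 kbps.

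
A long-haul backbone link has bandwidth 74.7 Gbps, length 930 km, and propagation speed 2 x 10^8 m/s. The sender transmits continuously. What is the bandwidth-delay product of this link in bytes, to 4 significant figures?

Propagation delay = 930000 / 200000000 = 0.00465 s.
BDP = R × t_prop = 74700000000 × 0.00465 = 347355000 bits.
In bytes: 347355000/8 = 43420000 bytes.

43420000 bytes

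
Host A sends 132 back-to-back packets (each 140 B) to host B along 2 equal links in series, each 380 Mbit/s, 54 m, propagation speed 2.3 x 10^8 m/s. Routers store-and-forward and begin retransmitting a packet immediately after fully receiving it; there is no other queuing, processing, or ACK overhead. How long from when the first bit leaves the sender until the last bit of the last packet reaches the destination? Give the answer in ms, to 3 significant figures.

Per-hop transmission t_tx = L/R = 1120/380000000 = 0.00294737 ms.
Per-hop propagation t_prop = 54/2.3e+08 = 0.000234783 ms.
Pipeline fill: first packet needs 2·t_tx to clear all hops; remaining 131 packets each add one t_tx.
Total = (2+132-1)·t_tx + 2·t_prop = 133·0.00294737 + 2·0.000234783 = 0.392 ms.

0.392 ms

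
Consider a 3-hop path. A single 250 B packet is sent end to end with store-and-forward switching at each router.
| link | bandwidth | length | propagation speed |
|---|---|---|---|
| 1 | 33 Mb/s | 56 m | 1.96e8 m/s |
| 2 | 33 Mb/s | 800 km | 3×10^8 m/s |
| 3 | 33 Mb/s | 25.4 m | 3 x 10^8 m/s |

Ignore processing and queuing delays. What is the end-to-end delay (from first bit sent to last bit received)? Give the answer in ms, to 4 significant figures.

2.849 ms

L = 250 × 8 = 2000 bits.
Transmission delay per hop = L/R = 2000/33000000 = 0.0606061 ms; 3 hops → 0.181818 ms.
Propagation delays (d/s per hop): 0.000285714, 2.66667, 8.46667e-05 ms; sum = 2.66704 ms.
End-to-end = 2.849 ms.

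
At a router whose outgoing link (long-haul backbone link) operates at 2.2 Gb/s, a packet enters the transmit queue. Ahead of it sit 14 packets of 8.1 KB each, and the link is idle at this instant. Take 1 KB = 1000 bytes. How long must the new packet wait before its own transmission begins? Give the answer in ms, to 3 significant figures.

Each queued packet: L/R = 64800/2200000000 = 0.0294545 ms.
14 queued → 0.412364 ms.
Queuing delay = 0.412 ms.

0.412 ms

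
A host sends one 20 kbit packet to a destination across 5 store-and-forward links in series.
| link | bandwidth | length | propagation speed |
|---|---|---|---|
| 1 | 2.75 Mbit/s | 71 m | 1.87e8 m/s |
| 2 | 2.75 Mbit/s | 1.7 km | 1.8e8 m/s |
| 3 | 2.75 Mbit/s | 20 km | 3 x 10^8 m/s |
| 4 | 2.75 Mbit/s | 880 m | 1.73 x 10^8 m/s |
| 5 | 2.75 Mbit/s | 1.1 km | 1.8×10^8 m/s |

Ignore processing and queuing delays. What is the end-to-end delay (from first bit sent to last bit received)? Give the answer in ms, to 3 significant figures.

L = 20000 bits.
Transmission delay per hop = L/R = 20000/2750000 = 7.27273 ms; 5 hops → 36.3636 ms.
Propagation delays (d/s per hop): 0.000379679, 0.00944444, 0.0666667, 0.00508671, 0.00611111 ms; sum = 0.0876886 ms.
End-to-end = 36.5 ms.

36.5 ms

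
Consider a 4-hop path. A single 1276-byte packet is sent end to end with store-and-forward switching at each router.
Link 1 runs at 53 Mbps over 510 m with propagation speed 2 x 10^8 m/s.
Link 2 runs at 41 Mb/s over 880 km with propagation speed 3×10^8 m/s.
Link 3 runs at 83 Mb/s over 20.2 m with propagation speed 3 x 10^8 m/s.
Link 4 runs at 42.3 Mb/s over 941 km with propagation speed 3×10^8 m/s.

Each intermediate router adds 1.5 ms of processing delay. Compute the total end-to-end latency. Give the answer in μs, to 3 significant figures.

L = 1276 × 8 = 10208 bits.
Transmission delays (L/R per hop): 192.604, 248.976, 122.988, 241.324 μs; sum = 805.891 μs.
Propagation delays (d/s per hop): 2.55, 2933.33, 0.0673333, 3136.67 μs; sum = 6072.62 μs.
Processing at 3 router(s): 3 × 1.5 ms = 4500 μs.
End-to-end = 11400 μs.

11400 μs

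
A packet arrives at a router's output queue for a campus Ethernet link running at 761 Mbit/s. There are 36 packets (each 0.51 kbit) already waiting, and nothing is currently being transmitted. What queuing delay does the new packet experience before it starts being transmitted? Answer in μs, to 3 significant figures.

24.1 μs

Each queued packet: L/R = 510/761000000 = 0.670171 μs.
36 queued → 24.1261 μs.
Queuing delay = 24.1 μs.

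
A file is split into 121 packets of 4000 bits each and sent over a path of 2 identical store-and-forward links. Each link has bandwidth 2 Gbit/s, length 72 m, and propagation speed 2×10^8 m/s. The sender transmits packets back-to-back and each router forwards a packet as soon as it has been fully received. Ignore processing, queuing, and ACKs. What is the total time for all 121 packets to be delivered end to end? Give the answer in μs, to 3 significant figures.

245 μs

Per-hop transmission t_tx = L/R = 4000/2000000000 = 2 μs.
Per-hop propagation t_prop = 72/200000000 = 0.36 μs.
Pipeline fill: first packet needs 2·t_tx to clear all hops; remaining 120 packets each add one t_tx.
Total = (2+121-1)·t_tx + 2·t_prop = 122·2 + 2·0.36 = 245 μs.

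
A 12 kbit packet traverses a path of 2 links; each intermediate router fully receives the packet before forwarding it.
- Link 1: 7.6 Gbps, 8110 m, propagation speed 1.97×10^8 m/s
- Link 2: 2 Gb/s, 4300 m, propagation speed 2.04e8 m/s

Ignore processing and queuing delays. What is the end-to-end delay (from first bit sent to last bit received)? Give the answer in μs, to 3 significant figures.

69.8 μs

L = 12000 bits.
Transmission delays (L/R per hop): 1.57895, 6 μs; sum = 7.57895 μs.
Propagation delays (d/s per hop): 41.1675, 21.0784 μs; sum = 62.2459 μs.
End-to-end = 69.8 μs.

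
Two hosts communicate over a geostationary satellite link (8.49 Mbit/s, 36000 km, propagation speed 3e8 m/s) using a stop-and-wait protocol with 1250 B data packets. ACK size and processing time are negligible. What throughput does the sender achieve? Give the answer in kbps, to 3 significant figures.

41.5 kbps

t_tx = L/R = 10000/8490000 = 0.00117786 s.
t_prop = 36000000/300000000 = 0.12 s; RTT = 0.24 s.
Cycle = t_tx + RTT = 0.241178 s.
Throughput = L / cycle = 10000 / 0.241178 = 41.5 kbps.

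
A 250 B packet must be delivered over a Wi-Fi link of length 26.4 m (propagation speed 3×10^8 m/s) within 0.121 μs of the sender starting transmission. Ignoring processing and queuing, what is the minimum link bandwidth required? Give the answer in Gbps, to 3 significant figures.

60.6 Gbps

L = 2000 bits.
Propagation delay = 26.4 / 300000000 = 0.088 μs.
Transmission budget = 0.121 − 0.088 = 0.033 μs.
R ≥ L / t_tx = 2000 bits / 3.3e-08 s = 60.6 Gbps.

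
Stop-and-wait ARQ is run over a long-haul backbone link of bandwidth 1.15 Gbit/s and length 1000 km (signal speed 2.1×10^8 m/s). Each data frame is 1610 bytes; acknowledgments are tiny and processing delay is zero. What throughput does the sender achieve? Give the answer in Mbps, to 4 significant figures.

1.351 Mbps

t_tx = L/R = 12880/1150000000 = 1.12e-05 s.
t_prop = 1000000/210000000 = 0.0047619 s; RTT = 0.00952381 s.
Cycle = t_tx + RTT = 0.00953501 s.
Throughput = L / cycle = 12880 / 0.00953501 = 1.351 Mbps.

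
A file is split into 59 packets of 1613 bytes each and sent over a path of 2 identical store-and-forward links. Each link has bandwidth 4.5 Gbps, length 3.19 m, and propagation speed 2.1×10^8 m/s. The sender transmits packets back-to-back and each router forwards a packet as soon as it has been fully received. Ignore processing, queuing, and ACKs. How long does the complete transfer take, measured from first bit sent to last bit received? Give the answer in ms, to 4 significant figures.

Per-hop transmission t_tx = L/R = 12904/4500000000 = 0.00286756 ms.
Per-hop propagation t_prop = 3.19/210000000 = 1.51905e-05 ms.
Pipeline fill: first packet needs 2·t_tx to clear all hops; remaining 58 packets each add one t_tx.
Total = (2+59-1)·t_tx + 2·t_prop = 60·0.00286756 + 2·1.51905e-05 = 0.1721 ms.

0.1721 ms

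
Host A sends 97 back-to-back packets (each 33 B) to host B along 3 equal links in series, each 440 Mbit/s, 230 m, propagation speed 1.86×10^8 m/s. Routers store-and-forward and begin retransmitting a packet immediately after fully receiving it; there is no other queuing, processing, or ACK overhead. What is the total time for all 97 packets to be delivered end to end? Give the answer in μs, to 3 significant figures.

Per-hop transmission t_tx = L/R = 264/440000000 = 0.6 μs.
Per-hop propagation t_prop = 230/186000000 = 1.23656 μs.
Pipeline fill: first packet needs 3·t_tx to clear all hops; remaining 96 packets each add one t_tx.
Total = (3+97-1)·t_tx + 3·t_prop = 99·0.6 + 3·1.23656 = 63.1 μs.

63.1 μs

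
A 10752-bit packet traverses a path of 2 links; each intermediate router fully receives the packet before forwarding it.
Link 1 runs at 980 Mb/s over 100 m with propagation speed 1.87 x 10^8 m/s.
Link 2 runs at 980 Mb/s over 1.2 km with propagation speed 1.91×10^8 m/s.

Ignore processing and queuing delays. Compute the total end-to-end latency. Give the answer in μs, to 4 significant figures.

Transmission delay per hop = L/R = 10752/980000000 = 10.9714 μs; 2 hops → 21.9429 μs.
Propagation delays (d/s per hop): 0.534759, 6.28272 μs; sum = 6.81748 μs.
End-to-end = 28.76 μs.

28.76 μs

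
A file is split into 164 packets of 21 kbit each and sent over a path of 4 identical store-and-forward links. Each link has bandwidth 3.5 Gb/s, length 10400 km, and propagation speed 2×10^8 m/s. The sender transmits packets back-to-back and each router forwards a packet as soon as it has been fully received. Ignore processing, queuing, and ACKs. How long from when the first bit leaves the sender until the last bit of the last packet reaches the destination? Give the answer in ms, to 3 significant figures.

209 ms

Per-hop transmission t_tx = L/R = 21000/3500000000 = 0.006 ms.
Per-hop propagation t_prop = 10400000/200000000 = 52 ms.
Pipeline fill: first packet needs 4·t_tx to clear all hops; remaining 163 packets each add one t_tx.
Total = (4+164-1)·t_tx + 4·t_prop = 167·0.006 + 4·52 = 209 ms.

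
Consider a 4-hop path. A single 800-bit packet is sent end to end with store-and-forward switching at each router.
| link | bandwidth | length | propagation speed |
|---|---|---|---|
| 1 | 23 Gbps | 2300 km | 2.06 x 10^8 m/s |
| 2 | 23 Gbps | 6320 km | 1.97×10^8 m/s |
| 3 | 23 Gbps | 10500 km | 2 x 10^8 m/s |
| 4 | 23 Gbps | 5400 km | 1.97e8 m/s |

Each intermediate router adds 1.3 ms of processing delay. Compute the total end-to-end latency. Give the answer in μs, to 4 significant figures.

Transmission delay per hop = L/R = 800/23000000000 = 0.0347826 μs; 4 hops → 0.13913 μs.
Propagation delays (d/s per hop): 11165, 32081.2, 52500, 27411.2 μs; sum = 123157 μs.
Processing at 3 router(s): 3 × 1.3 ms = 3900 μs.
End-to-end = 127100 μs.

127100 μs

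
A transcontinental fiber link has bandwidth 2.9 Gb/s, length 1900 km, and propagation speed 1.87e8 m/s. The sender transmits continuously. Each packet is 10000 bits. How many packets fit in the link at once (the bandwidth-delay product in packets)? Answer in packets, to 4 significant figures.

2947 packets

Propagation delay = 1900000 / 187000000 = 0.0101604 s.
BDP = R × t_prop = 2900000000 × 0.0101604 = 29465200 bits.
In packets of 10000 bits: 2947 packets.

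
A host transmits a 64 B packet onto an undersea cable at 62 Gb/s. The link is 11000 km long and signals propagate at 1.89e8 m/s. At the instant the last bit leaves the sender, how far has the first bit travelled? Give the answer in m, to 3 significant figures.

t_tx = L/R = 512/62000000000 = 8.25806e-09 s.
Distance = s × t_tx = 189000000 × 8.25806e-09 = 1.56 m.

1.56 m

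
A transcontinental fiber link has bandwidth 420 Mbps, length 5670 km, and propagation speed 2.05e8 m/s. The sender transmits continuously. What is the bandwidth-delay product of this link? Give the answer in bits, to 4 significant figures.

Propagation delay = 5670000 / 2.05e+08 = 0.0276585 s.
BDP = R × t_prop = 420000000 × 0.0276585 = 11616600 bits.

11620000 bits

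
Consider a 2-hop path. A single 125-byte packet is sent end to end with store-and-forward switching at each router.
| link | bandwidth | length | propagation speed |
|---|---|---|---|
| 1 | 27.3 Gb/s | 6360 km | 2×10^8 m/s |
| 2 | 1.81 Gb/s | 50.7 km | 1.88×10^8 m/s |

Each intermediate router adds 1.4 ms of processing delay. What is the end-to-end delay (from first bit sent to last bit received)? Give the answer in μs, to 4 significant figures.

L = 125 × 8 = 1000 bits.
Transmission delays (L/R per hop): 0.03663, 0.552486 μs; sum = 0.589116 μs.
Propagation delays (d/s per hop): 31800, 269.681 μs; sum = 32069.7 μs.
Processing at 1 router(s): 1 × 1.4 ms = 1400 μs.
End-to-end = 33470 μs.

33470 μs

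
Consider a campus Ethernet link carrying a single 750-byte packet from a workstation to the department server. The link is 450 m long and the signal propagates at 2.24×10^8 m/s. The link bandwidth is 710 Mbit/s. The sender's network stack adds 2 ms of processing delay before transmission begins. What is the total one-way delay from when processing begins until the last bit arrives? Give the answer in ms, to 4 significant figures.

2.010 ms

L = 750 × 8 = 6000 bits.
Transmission delay = L/R = 6000 / 710000000 = 0.0084507 ms.
Propagation delay = d/s = 450 m / 2.24e+08 m/s = 0.00200893 ms.
Plus processing delay 2 ms = 2 ms.
Total = 2.010 ms.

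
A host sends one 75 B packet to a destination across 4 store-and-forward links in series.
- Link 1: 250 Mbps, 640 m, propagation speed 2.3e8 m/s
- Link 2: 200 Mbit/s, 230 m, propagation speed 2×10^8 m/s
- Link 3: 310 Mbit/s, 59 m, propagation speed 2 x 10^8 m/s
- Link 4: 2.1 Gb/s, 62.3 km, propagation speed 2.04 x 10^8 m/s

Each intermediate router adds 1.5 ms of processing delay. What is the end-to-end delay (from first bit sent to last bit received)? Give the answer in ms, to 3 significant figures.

L = 75 × 8 = 600 bits.
Transmission delays (L/R per hop): 0.0024, 0.003, 0.00193548, 0.000285714 ms; sum = 0.0076212 ms.
Propagation delays (d/s per hop): 0.00278261, 0.00115, 0.000295, 0.305392 ms; sum = 0.30962 ms.
Processing at 3 router(s): 3 × 1.5 ms = 4.5 ms.
End-to-end = 4.82 ms.

4.82 ms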